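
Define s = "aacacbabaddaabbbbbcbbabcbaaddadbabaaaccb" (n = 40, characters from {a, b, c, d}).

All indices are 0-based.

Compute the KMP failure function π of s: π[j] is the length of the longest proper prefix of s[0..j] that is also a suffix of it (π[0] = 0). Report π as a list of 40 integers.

π[0] = 0
j=1 s[j]='a': π[1]=1 (border 'a')
j=2 s[j]='c': k: 1→0; π[2]=0 (border '')
j=3 s[j]='a': π[3]=1 (border 'a')
j=4 s[j]='c': k: 1→0; π[4]=0 (border '')
j=5 s[j]='b': π[5]=0 (border '')
j=6 s[j]='a': π[6]=1 (border 'a')
j=7 s[j]='b': k: 1→0; π[7]=0 (border '')
j=8 s[j]='a': π[8]=1 (border 'a')
j=9 s[j]='d': k: 1→0; π[9]=0 (border '')
j=10 s[j]='d': π[10]=0 (border '')
j=11 s[j]='a': π[11]=1 (border 'a')
j=12 s[j]='a': π[12]=2 (border 'aa')
j=13 s[j]='b': k: 2→1→0; π[13]=0 (border '')
j=14 s[j]='b': π[14]=0 (border '')
j=15 s[j]='b': π[15]=0 (border '')
j=16 s[j]='b': π[16]=0 (border '')
j=17 s[j]='b': π[17]=0 (border '')
j=18 s[j]='c': π[18]=0 (border '')
j=19 s[j]='b': π[19]=0 (border '')
j=20 s[j]='b': π[20]=0 (border '')
j=21 s[j]='a': π[21]=1 (border 'a')
j=22 s[j]='b': k: 1→0; π[22]=0 (border '')
j=23 s[j]='c': π[23]=0 (border '')
j=24 s[j]='b': π[24]=0 (border '')
j=25 s[j]='a': π[25]=1 (border 'a')
j=26 s[j]='a': π[26]=2 (border 'aa')
j=27 s[j]='d': k: 2→1→0; π[27]=0 (border '')
j=28 s[j]='d': π[28]=0 (border '')
j=29 s[j]='a': π[29]=1 (border 'a')
j=30 s[j]='d': k: 1→0; π[30]=0 (border '')
j=31 s[j]='b': π[31]=0 (border '')
j=32 s[j]='a': π[32]=1 (border 'a')
j=33 s[j]='b': k: 1→0; π[33]=0 (border '')
j=34 s[j]='a': π[34]=1 (border 'a')
j=35 s[j]='a': π[35]=2 (border 'aa')
j=36 s[j]='a': k: 2→1; π[36]=2 (border 'aa')
j=37 s[j]='c': π[37]=3 (border 'aac')
j=38 s[j]='c': k: 3→0; π[38]=0 (border '')
j=39 s[j]='b': π[39]=0 (border '')

[0, 1, 0, 1, 0, 0, 1, 0, 1, 0, 0, 1, 2, 0, 0, 0, 0, 0, 0, 0, 0, 1, 0, 0, 0, 1, 2, 0, 0, 1, 0, 0, 1, 0, 1, 2, 2, 3, 0, 0]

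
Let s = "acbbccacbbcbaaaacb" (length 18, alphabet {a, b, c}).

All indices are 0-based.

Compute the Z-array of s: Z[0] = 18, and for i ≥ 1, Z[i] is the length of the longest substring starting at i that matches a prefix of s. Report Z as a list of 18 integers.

[18, 0, 0, 0, 0, 0, 5, 0, 0, 0, 0, 0, 1, 1, 1, 3, 0, 0]

Z[0]=18
i=1: outside box; Z[1]=0
i=2: outside box; Z[2]=0
i=3: outside box; Z[3]=0
i=4: outside box; Z[4]=0
i=5: outside box; Z[5]=0
i=6: outside box; Z[6]=5 scan→box=[6,11)
i=7: min(r-i=4, Z[1]=0)=0; Z[7]=0
i=8: min(r-i=3, Z[2]=0)=0; Z[8]=0
i=9: min(r-i=2, Z[3]=0)=0; Z[9]=0
i=10: min(r-i=1, Z[4]=0)=0; Z[10]=0
i=11: outside box; Z[11]=0
i=12: outside box; Z[12]=1 scan→box=[12,13)
i=13: outside box; Z[13]=1 scan→box=[13,14)
i=14: outside box; Z[14]=1 scan→box=[14,15)
i=15: outside box; Z[15]=3 scan→box=[15,18)
i=16: min(r-i=2, Z[1]=0)=0; Z[16]=0
i=17: min(r-i=1, Z[2]=0)=0; Z[17]=0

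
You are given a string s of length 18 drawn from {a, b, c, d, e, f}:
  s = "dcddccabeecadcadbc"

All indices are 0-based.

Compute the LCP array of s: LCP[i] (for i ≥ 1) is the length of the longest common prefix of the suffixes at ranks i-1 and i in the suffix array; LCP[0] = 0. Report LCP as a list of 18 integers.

rank→(start, suffix):
  0 → (6, 'abeecadcadbc')
  1 → (14, 'adbc')
  2 → (11, 'adcadbc')
  3 → (16, 'bc')
  4 → (7, 'beecadcadbc')
  5 → (17, 'c')
  6 → (5, 'cabeecadcadbc')
  7 → (13, 'cadbc')
  8 → (10, 'cadcadbc')
  9 → (4, 'ccabeecadcadbc')
  10 → (1, 'cddccabeecadcadbc')
  11 → (15, 'dbc')
  12 → (12, 'dcadbc')
  13 → (3, 'dccabeecadcadbc')
  14 → (0, 'dcddccabeecadcadbc')
  15 → (2, 'ddccabeecadcadbc')
  16 → (9, 'ecadcadbc')
  17 → (8, 'eecadcadbc')

SA = [6, 14, 11, 16, 7, 17, 5, 13, 10, 4, 1, 15, 12, 3, 0, 2, 9, 8]
i: (SA[i-1],SA[i]) lcp shared
  1: (6,14) 1 'a'
  2: (14,11) 2 'ad'
  3: (11,16) 0 ''
  4: (16,7) 1 'b'
  5: (7,17) 0 ''
  6: (17,5) 1 'c'
  7: (5,13) 2 'ca'
  8: (13,10) 3 'cad'
  9: (10,4) 1 'c'
  10: (4,1) 1 'c'
  11: (1,15) 0 ''
  12: (15,12) 1 'd'
  13: (12,3) 2 'dc'
  14: (3,0) 2 'dc'
  15: (0,2) 1 'd'
  16: (2,9) 0 ''
  17: (9,8) 1 'e'

[0, 1, 2, 0, 1, 0, 1, 2, 3, 1, 1, 0, 1, 2, 2, 1, 0, 1]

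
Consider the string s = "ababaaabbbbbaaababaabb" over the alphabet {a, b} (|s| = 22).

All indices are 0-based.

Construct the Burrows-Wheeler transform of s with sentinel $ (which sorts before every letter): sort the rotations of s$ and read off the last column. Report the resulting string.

rank  rotation                 last
    0  $ababaaabbbbbaaababaabb  b
    1  aaababaabb$ababaaabbbbb  b
    2  aaabbbbbaaababaabb$abab  b
    3  aababaabb$ababaaabbbbba  a
    4  aabb$ababaaabbbbbaaabab  b
    5  aabbbbbaaababaabb$ababa  a
    6  abaaabbbbbaaababaabb$ab  b
    7  abaabb$ababaaabbbbbaaab  b
    8  ababaaabbbbbaaababaabb$  $
    9  ababaabb$ababaaabbbbbaa  a
   10  abb$ababaaabbbbbaaababa  a
   11  abbbbbaaababaabb$ababaa  a
   12  b$ababaaabbbbbaaababaab  b
   13  baaababaabb$ababaaabbbb  b
   14  baaabbbbbaaababaabb$aba  a
   15  baabb$ababaaabbbbbaaaba  a
   16  babaaabbbbbaaababaabb$a  a
   17  babaabb$ababaaabbbbbaaa  a
   18  bb$ababaaabbbbbaaababaa  a
   19  bbaaababaabb$ababaaabbb  b
   20  bbbaaababaabb$ababaaabb  b
   21  bbbbaaababaabb$ababaaab  b
   22  bbbbbaaababaabb$ababaaa  a

bbbababb$aaabbaaaaabbba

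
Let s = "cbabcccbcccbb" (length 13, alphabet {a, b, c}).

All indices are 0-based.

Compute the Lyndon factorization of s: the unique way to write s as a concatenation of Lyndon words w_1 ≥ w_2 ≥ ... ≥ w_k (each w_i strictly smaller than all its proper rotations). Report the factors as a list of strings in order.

["c", "b", "abcccbcccbb"]

emit factor 1: 'c' (i=0, period=1)
emit factor 2: 'b' (i=1, period=1)
emit factor 3: 'abcccbcccbb' (i=2, period=11)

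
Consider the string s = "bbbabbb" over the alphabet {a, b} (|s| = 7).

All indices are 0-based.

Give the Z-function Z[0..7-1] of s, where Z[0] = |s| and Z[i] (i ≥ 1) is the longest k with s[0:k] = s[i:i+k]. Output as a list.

[7, 2, 1, 0, 3, 2, 1]

Z[0]=7
i=1: outside box; Z[1]=2 scan→box=[1,3)
i=2: min(r-i=1, Z[1]=2)=1; Z[2]=1
i=3: outside box; Z[3]=0
i=4: outside box; Z[4]=3 scan→box=[4,7)
i=5: min(r-i=2, Z[1]=2)=2; Z[5]=2
i=6: min(r-i=1, Z[2]=1)=1; Z[6]=1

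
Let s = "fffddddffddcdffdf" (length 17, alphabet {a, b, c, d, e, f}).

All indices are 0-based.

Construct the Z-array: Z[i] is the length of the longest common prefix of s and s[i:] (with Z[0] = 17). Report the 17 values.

[17, 2, 1, 0, 0, 0, 0, 2, 1, 0, 0, 0, 0, 2, 1, 0, 1]

Z[0]=17
i=1: fresh scan; Z[1]=2 extend→box=[1,3)
i=2: min(r-i=1, Z[1]=2)=1; Z[2]=1
i=3: fresh scan; Z[3]=0
i=4: fresh scan; Z[4]=0
i=5: fresh scan; Z[5]=0
i=6: fresh scan; Z[6]=0
i=7: fresh scan; Z[7]=2 extend→box=[7,9)
i=8: min(r-i=1, Z[1]=2)=1; Z[8]=1
i=9: fresh scan; Z[9]=0
i=10: fresh scan; Z[10]=0
i=11: fresh scan; Z[11]=0
i=12: fresh scan; Z[12]=0
i=13: fresh scan; Z[13]=2 extend→box=[13,15)
i=14: min(r-i=1, Z[1]=2)=1; Z[14]=1
i=15: fresh scan; Z[15]=0
i=16: fresh scan; Z[16]=1 extend→box=[16,17)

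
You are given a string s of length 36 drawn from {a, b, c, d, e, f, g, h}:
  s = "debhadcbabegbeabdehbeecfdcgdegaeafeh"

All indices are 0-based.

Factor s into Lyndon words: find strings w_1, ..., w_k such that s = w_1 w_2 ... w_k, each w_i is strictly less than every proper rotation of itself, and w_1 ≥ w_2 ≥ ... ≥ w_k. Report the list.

["de", "bh", "adcb", "abegbe", "abdehbeecfdcgdegaeafeh"]

emit factor 1: 'de' (i=0, period=2)
emit factor 2: 'bh' (i=2, period=2)
emit factor 3: 'adcb' (i=4, period=4)
emit factor 4: 'abegbe' (i=8, period=6)
emit factor 5: 'abdehbeecfdcgdegaeafeh' (i=14, period=22)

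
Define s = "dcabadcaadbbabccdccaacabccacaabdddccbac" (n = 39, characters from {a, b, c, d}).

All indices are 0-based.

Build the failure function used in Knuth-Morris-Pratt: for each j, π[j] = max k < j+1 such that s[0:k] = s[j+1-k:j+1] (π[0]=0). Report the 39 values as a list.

π[0] = 0
j=1 s[j]='c': π[1]=0 (border '')
j=2 s[j]='a': π[2]=0 (border '')
j=3 s[j]='b': π[3]=0 (border '')
j=4 s[j]='a': π[4]=0 (border '')
j=5 s[j]='d': π[5]=1 (border 'd')
j=6 s[j]='c': π[6]=2 (border 'dc')
j=7 s[j]='a': π[7]=3 (border 'dca')
j=8 s[j]='a': k: 3→0; π[8]=0 (border '')
j=9 s[j]='d': π[9]=1 (border 'd')
j=10 s[j]='b': k: 1→0; π[10]=0 (border '')
j=11 s[j]='b': π[11]=0 (border '')
j=12 s[j]='a': π[12]=0 (border '')
j=13 s[j]='b': π[13]=0 (border '')
j=14 s[j]='c': π[14]=0 (border '')
j=15 s[j]='c': π[15]=0 (border '')
j=16 s[j]='d': π[16]=1 (border 'd')
j=17 s[j]='c': π[17]=2 (border 'dc')
j=18 s[j]='c': k: 2→0; π[18]=0 (border '')
j=19 s[j]='a': π[19]=0 (border '')
j=20 s[j]='a': π[20]=0 (border '')
j=21 s[j]='c': π[21]=0 (border '')
j=22 s[j]='a': π[22]=0 (border '')
j=23 s[j]='b': π[23]=0 (border '')
j=24 s[j]='c': π[24]=0 (border '')
j=25 s[j]='c': π[25]=0 (border '')
j=26 s[j]='a': π[26]=0 (border '')
j=27 s[j]='c': π[27]=0 (border '')
j=28 s[j]='a': π[28]=0 (border '')
j=29 s[j]='a': π[29]=0 (border '')
j=30 s[j]='b': π[30]=0 (border '')
j=31 s[j]='d': π[31]=1 (border 'd')
j=32 s[j]='d': k: 1→0; π[32]=1 (border 'd')
j=33 s[j]='d': k: 1→0; π[33]=1 (border 'd')
j=34 s[j]='c': π[34]=2 (border 'dc')
j=35 s[j]='c': k: 2→0; π[35]=0 (border '')
j=36 s[j]='b': π[36]=0 (border '')
j=37 s[j]='a': π[37]=0 (border '')
j=38 s[j]='c': π[38]=0 (border '')

[0, 0, 0, 0, 0, 1, 2, 3, 0, 1, 0, 0, 0, 0, 0, 0, 1, 2, 0, 0, 0, 0, 0, 0, 0, 0, 0, 0, 0, 0, 0, 1, 1, 1, 2, 0, 0, 0, 0]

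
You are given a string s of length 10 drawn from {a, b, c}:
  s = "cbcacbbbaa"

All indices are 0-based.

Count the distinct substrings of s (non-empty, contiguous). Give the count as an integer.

rank→(start, suffix):
  0 → (9, 'a')
  1 → (8, 'aa')
  2 → (3, 'acbbbaa')
  3 → (7, 'baa')
  4 → (6, 'bbaa')
  5 → (5, 'bbbaa')
  6 → (1, 'bcacbbbaa')
  7 → (2, 'cacbbbaa')
  8 → (4, 'cbbbaa')
  9 → (0, 'cbcacbbbaa')

SA = [9, 8, 3, 7, 6, 5, 1, 2, 4, 0]
i: (SA[i-1],SA[i]) lcp shared
  1: (9,8) 1 'a'
  2: (8,3) 1 'a'
  3: (3,7) 0 ''
  4: (7,6) 1 'b'
  5: (6,5) 2 'bb'
  6: (5,1) 1 'b'
  7: (1,2) 0 ''
  8: (2,4) 1 'c'
  9: (4,0) 2 'cb'

n(n+1)/2 = 10·11/2 = 55
Σ LCP = 0 + 1 + 1 + 0 + 1 + 2 + 1 + 0 + 1 + 2 = 9
distinct = 55 − 9 = 46

46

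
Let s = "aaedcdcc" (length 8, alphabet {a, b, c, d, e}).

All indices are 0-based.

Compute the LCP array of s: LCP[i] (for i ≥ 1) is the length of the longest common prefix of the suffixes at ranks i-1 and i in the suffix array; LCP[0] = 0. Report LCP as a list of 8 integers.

[0, 1, 0, 1, 1, 0, 2, 0]

rank→(start, suffix):
  0 → (0, 'aaedcdcc')
  1 → (1, 'aedcdcc')
  2 → (7, 'c')
  3 → (6, 'cc')
  4 → (4, 'cdcc')
  5 → (5, 'dcc')
  6 → (3, 'dcdcc')
  7 → (2, 'edcdcc')

SA = [0, 1, 7, 6, 4, 5, 3, 2]
i: (SA[i-1],SA[i]) lcp shared
  1: (0,1) 1 'a'
  2: (1,7) 0 ''
  3: (7,6) 1 'c'
  4: (6,4) 1 'c'
  5: (4,5) 0 ''
  6: (5,3) 2 'dc'
  7: (3,2) 0 ''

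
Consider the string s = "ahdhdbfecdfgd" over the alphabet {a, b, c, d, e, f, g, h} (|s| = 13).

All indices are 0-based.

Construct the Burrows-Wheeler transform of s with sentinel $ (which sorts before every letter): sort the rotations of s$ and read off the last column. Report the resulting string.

rank  rotation        last
    0  $ahdhdbfecdfgd  d
    1  ahdhdbfecdfgd$  $
    2  bfecdfgd$ahdhd  d
    3  cdfgd$ahdhdbfe  e
    4  d$ahdhdbfecdfg  g
    5  dbfecdfgd$ahdh  h
    6  dfgd$ahdhdbfec  c
    7  dhdbfecdfgd$ah  h
    8  ecdfgd$ahdhdbf  f
    9  fecdfgd$ahdhdb  b
   10  fgd$ahdhdbfecd  d
   11  gd$ahdhdbfecdf  f
   12  hdbfecdfgd$ahd  d
   13  hdhdbfecdfgd$a  a

d$deghchfbdfda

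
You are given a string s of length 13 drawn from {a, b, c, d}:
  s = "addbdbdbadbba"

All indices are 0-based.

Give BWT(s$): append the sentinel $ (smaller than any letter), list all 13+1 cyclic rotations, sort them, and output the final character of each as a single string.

abb$bddddbabda

rank  rotation        last
    0  $addbdbdbadbba  a
    1  a$addbdbdbadbb  b
    2  adbba$addbdbdb  b
    3  addbdbdbadbba$  $
    4  ba$addbdbdbadb  b
    5  badbba$addbdbd  d
    6  bba$addbdbdbad  d
    7  bdbadbba$addbd  d
    8  bdbdbadbba$add  d
    9  dbadbba$addbdb  b
   10  dbba$addbdbdba  a
   11  dbdbadbba$addb  b
   12  dbdbdbadbba$ad  d
   13  ddbdbdbadbba$a  a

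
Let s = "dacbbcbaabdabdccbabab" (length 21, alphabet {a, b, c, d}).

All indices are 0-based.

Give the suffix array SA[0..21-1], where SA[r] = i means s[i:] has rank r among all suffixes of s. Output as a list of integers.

[7, 19, 17, 8, 11, 1, 20, 6, 18, 16, 3, 4, 9, 12, 5, 15, 2, 14, 10, 0, 13]

rank→(start, suffix):
  0 → (7, 'aabdabdccbabab')
  1 → (19, 'ab')
  2 → (17, 'abab')
  3 → (8, 'abdabdccbabab')
  4 → (11, 'abdccbabab')
  5 → (1, 'acbbcbaabdabdccbabab')
  6 → (20, 'b')
  7 → (6, 'baabdabdccbabab')
  8 → (18, 'bab')
  9 → (16, 'babab')
  10 → (3, 'bbcbaabdabdccbabab')
  11 → (4, 'bcbaabdabdccbabab')
  12 → (9, 'bdabdccbabab')
  13 → (12, 'bdccbabab')
  14 → (5, 'cbaabdabdccbabab')
  15 → (15, 'cbabab')
  16 → (2, 'cbbcbaabdabdccbabab')
  17 → (14, 'ccbabab')
  18 → (10, 'dabdccbabab')
  19 → (0, 'dacbbcbaabdabdccbabab')
  20 → (13, 'dccbabab')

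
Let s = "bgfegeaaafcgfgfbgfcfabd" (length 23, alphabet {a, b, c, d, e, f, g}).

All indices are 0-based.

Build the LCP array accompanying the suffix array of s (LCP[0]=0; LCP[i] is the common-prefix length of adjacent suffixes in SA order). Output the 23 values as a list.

rank→(start, suffix):
  0 → (6, 'aaafcgfgfbgfcfabd')
  1 → (7, 'aafcgfgfbgfcfabd')
  2 → (20, 'abd')
  3 → (8, 'afcgfgfbgfcfabd')
  4 → (21, 'bd')
  5 → (15, 'bgfcfabd')
  6 → (0, 'bgfegeaaafcgfgfbgfcfabd')
  7 → (18, 'cfabd')
  8 → (10, 'cgfgfbgfcfabd')
  9 → (22, 'd')
  10 → (5, 'eaaafcgfgfbgfcfabd')
  11 → (3, 'egeaaafcgfgfbgfcfabd')
  12 → (19, 'fabd')
  13 → (14, 'fbgfcfabd')
  14 → (17, 'fcfabd')
  15 → (9, 'fcgfgfbgfcfabd')
  16 → (2, 'fegeaaafcgfgfbgfcfabd')
  17 → (12, 'fgfbgfcfabd')
  18 → (4, 'geaaafcgfgfbgfcfabd')
  19 → (13, 'gfbgfcfabd')
  20 → (16, 'gfcfabd')
  21 → (1, 'gfegeaaafcgfgfbgfcfabd')
  22 → (11, 'gfgfbgfcfabd')

SA = [6, 7, 20, 8, 21, 15, 0, 18, 10, 22, 5, 3, 19, 14, 17, 9, 2, 12, 4, 13, 16, 1, 11]
i: (SA[i-1],SA[i]) lcp shared
  1: (6,7) 2 'aa'
  2: (7,20) 1 'a'
  3: (20,8) 1 'a'
  4: (8,21) 0 ''
  5: (21,15) 1 'b'
  6: (15,0) 3 'bgf'
  7: (0,18) 0 ''
  8: (18,10) 1 'c'
  9: (10,22) 0 ''
  10: (22,5) 0 ''
  11: (5,3) 1 'e'
  12: (3,19) 0 ''
  13: (19,14) 1 'f'
  14: (14,17) 1 'f'
  15: (17,9) 2 'fc'
  16: (9,2) 1 'f'
  17: (2,12) 1 'f'
  18: (12,4) 0 ''
  19: (4,13) 1 'g'
  20: (13,16) 2 'gf'
  21: (16,1) 2 'gf'
  22: (1,11) 2 'gf'

[0, 2, 1, 1, 0, 1, 3, 0, 1, 0, 0, 1, 0, 1, 1, 2, 1, 1, 0, 1, 2, 2, 2]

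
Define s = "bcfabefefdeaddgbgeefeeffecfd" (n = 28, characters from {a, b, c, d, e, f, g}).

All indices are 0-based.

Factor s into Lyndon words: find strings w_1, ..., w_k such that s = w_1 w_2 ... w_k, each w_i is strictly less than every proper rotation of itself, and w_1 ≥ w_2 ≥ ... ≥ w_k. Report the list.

emit factor 1: 'bcf' (i=0, period=3)
emit factor 2: 'abefefdeaddgbgeefeeffecfd' (i=3, period=25)

["bcf", "abefefdeaddgbgeefeeffecfd"]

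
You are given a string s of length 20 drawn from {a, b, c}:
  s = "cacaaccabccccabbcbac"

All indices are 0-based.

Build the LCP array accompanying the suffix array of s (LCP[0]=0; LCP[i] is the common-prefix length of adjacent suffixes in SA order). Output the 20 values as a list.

[0, 1, 2, 1, 2, 2, 0, 1, 1, 2, 0, 1, 2, 3, 2, 1, 1, 4, 2, 3]

sorted suffixes:
  #0 SA[0]=3  'aaccabccccabbcbac'
  #1 SA[1]=13  'abbcbac'
  #2 SA[2]=7  'abccccabbcbac'
  #3 SA[3]=18  'ac'
  #4 SA[4]=1  'acaaccabccccabbcbac'
  #5 SA[5]=4  'accabccccabbcbac'
  #6 SA[6]=17  'bac'
  #7 SA[7]=14  'bbcbac'
  #8 SA[8]=15  'bcbac'
  #9 SA[9]=8  'bccccabbcbac'
  #10 SA[10]=19  'c'
  #11 SA[11]=2  'caaccabccccabbcbac'
  #12 SA[12]=12  'cabbcbac'
  #13 SA[13]=6  'cabccccabbcbac'
  #14 SA[14]=0  'cacaaccabccccabbcbac'
  #15 SA[15]=16  'cbac'
  #16 SA[16]=11  'ccabbcbac'
  #17 SA[17]=5  'ccabccccabbcbac'
  #18 SA[18]=10  'cccabbcbac'
  #19 SA[19]=9  'ccccabbcbac'

SA = [3, 13, 7, 18, 1, 4, 17, 14, 15, 8, 19, 2, 12, 6, 0, 16, 11, 5, 10, 9]
rank  pair      lcp
   1  s[3:],s[13:]  1  'a'
   2  s[13:],s[7:]  2  'ab'
   3  s[7:],s[18:]  1  'a'
   4  s[18:],s[1:]  2  'ac'
   5  s[1:],s[4:]  2  'ac'
   6  s[4:],s[17:]  0  ''
   7  s[17:],s[14:]  1  'b'
   8  s[14:],s[15:]  1  'b'
   9  s[15:],s[8:]  2  'bc'
  10  s[8:],s[19:]  0  ''
  11  s[19:],s[2:]  1  'c'
  12  s[2:],s[12:]  2  'ca'
  13  s[12:],s[6:]  3  'cab'
  14  s[6:],s[0:]  2  'ca'
  15  s[0:],s[16:]  1  'c'
  16  s[16:],s[11:]  1  'c'
  17  s[11:],s[5:]  4  'ccab'
  18  s[5:],s[10:]  2  'cc'
  19  s[10:],s[9:]  3  'ccc'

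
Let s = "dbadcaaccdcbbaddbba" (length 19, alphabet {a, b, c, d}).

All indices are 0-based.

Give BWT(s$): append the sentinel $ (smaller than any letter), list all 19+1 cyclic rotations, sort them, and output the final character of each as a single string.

rank  rotation              last
    0  $dbadcaaccdcbbaddbba  a
    1  a$dbadcaaccdcbbaddbb  b
    2  aaccdcbbaddbba$dbadc  c
    3  accdcbbaddbba$dbadca  a
    4  adcaaccdcbbaddbba$db  b
    5  addbba$dbadcaaccdcbb  b
    6  ba$dbadcaaccdcbbaddb  b
    7  badcaaccdcbbaddbba$d  d
    8  baddbba$dbadcaaccdcb  b
    9  bba$dbadcaaccdcbbadd  d
   10  bbaddbba$dbadcaaccdc  c
   11  caaccdcbbaddbba$dbad  d
   12  cbbaddbba$dbadcaaccd  d
   13  ccdcbbaddbba$dbadcaa  a
   14  cdcbbaddbba$dbadcaac  c
   15  dbadcaaccdcbbaddbba$  $
   16  dbba$dbadcaaccdcbbad  d
   17  dcaaccdcbbaddbba$dba  a
   18  dcbbaddbba$dbadcaacc  c
   19  ddbba$dbadcaaccdcbba  a

abcabbbdbdcddac$daca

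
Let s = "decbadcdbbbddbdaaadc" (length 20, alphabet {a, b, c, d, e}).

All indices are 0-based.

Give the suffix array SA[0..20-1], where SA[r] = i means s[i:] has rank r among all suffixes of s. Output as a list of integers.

[15, 16, 17, 4, 3, 8, 9, 13, 10, 19, 2, 6, 14, 7, 12, 18, 5, 11, 0, 1]

rank | idx | suffix
   0 |  15 | aaadc
   1 |  16 | aadc
   2 |  17 | adc
   3 |   4 | adcdbbbddbdaaadc
   4 |   3 | badcdbbbddbdaaadc
   5 |   8 | bbbddbdaaadc
   6 |   9 | bbddbdaaadc
   7 |  13 | bdaaadc
   8 |  10 | bddbdaaadc
   9 |  19 | c
  10 |   2 | cbadcdbbbddbdaaadc
  11 |   6 | cdbbbddbdaaadc
  12 |  14 | daaadc
  13 |   7 | dbbbddbdaaadc
  14 |  12 | dbdaaadc
  15 |  18 | dc
  16 |   5 | dcdbbbddbdaaadc
  17 |  11 | ddbdaaadc
  18 |   0 | decbadcdbbbddbdaaadc
  19 |   1 | ecbadcdbbbddbdaaadc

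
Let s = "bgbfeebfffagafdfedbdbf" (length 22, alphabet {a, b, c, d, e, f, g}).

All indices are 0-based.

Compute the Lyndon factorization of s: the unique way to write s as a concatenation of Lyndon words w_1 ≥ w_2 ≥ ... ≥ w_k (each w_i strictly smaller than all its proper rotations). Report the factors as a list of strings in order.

emit factor 1: 'bg' (i=0, period=2)
emit factor 2: 'bfeebfff' (i=2, period=8)
emit factor 3: 'ag' (i=10, period=2)
emit factor 4: 'afdfedbdbf' (i=12, period=10)

["bg", "bfeebfff", "ag", "afdfedbdbf"]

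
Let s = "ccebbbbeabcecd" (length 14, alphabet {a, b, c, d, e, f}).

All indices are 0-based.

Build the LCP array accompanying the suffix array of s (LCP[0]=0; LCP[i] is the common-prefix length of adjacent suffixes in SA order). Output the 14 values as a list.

sorted suffixes:
  #0 SA[0]=8  'abcecd'
  #1 SA[1]=3  'bbbbeabcecd'
  #2 SA[2]=4  'bbbeabcecd'
  #3 SA[3]=5  'bbeabcecd'
  #4 SA[4]=9  'bcecd'
  #5 SA[5]=6  'beabcecd'
  #6 SA[6]=0  'ccebbbbeabcecd'
  #7 SA[7]=12  'cd'
  #8 SA[8]=1  'cebbbbeabcecd'
  #9 SA[9]=10  'cecd'
  #10 SA[10]=13  'd'
  #11 SA[11]=7  'eabcecd'
  #12 SA[12]=2  'ebbbbeabcecd'
  #13 SA[13]=11  'ecd'

SA = [8, 3, 4, 5, 9, 6, 0, 12, 1, 10, 13, 7, 2, 11]
[i] adj suffixes → lcp
  [1] 8/3 → 0 ('')
  [2] 3/4 → 3 ('bbb')
  [3] 4/5 → 2 ('bb')
  [4] 5/9 → 1 ('b')
  [5] 9/6 → 1 ('b')
  [6] 6/0 → 0 ('')
  [7] 0/12 → 1 ('c')
  [8] 12/1 → 1 ('c')
  [9] 1/10 → 2 ('ce')
  [10] 10/13 → 0 ('')
  [11] 13/7 → 0 ('')
  [12] 7/2 → 1 ('e')
  [13] 2/11 → 1 ('e')

[0, 0, 3, 2, 1, 1, 0, 1, 1, 2, 0, 0, 1, 1]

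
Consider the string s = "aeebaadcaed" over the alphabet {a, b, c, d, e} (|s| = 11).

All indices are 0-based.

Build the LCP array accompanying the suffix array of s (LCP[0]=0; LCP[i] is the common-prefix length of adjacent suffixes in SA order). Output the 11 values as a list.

[0, 1, 1, 2, 0, 0, 0, 1, 0, 1, 1]

rank→(start, suffix):
  0 → (4, 'aadcaed')
  1 → (5, 'adcaed')
  2 → (8, 'aed')
  3 → (0, 'aeebaadcaed')
  4 → (3, 'baadcaed')
  5 → (7, 'caed')
  6 → (10, 'd')
  7 → (6, 'dcaed')
  8 → (2, 'ebaadcaed')
  9 → (9, 'ed')
  10 → (1, 'eebaadcaed')

SA = [4, 5, 8, 0, 3, 7, 10, 6, 2, 9, 1]
[i] adj suffixes → lcp
  [1] 4/5 → 1 ('a')
  [2] 5/8 → 1 ('a')
  [3] 8/0 → 2 ('ae')
  [4] 0/3 → 0 ('')
  [5] 3/7 → 0 ('')
  [6] 7/10 → 0 ('')
  [7] 10/6 → 1 ('d')
  [8] 6/2 → 0 ('')
  [9] 2/9 → 1 ('e')
  [10] 9/1 → 1 ('e')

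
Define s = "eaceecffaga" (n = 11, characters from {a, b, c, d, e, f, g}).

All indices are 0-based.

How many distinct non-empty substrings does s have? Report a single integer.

60

rank | idx | suffix
   0 |  10 | a
   1 |   1 | aceecffaga
   2 |   8 | aga
   3 |   2 | ceecffaga
   4 |   5 | cffaga
   5 |   0 | eaceecffaga
   6 |   4 | ecffaga
   7 |   3 | eecffaga
   8 |   7 | faga
   9 |   6 | ffaga
  10 |   9 | ga

SA = [10, 1, 8, 2, 5, 0, 4, 3, 7, 6, 9]
rank  pair      lcp
   1  s[10:],s[1:]  1  'a'
   2  s[1:],s[8:]  1  'a'
   3  s[8:],s[2:]  0  ''
   4  s[2:],s[5:]  1  'c'
   5  s[5:],s[0:]  0  ''
   6  s[0:],s[4:]  1  'e'
   7  s[4:],s[3:]  1  'e'
   8  s[3:],s[7:]  0  ''
   9  s[7:],s[6:]  1  'f'
  10  s[6:],s[9:]  0  ''

n(n+1)/2 = 11·12/2 = 66
Σ LCP = 0 + 1 + 1 + 0 + 1 + 0 + 1 + 1 + 0 + 1 + 0 = 6
distinct = 66 − 6 = 60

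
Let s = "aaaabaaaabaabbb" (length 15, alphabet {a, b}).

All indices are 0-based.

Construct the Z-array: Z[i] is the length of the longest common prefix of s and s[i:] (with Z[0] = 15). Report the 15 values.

Z[0]=15
i=1: i≥r, start 0; Z[1]=3 scan→box=[1,4)
i=2: min(r-i=2, Z[1]=3)=2; Z[2]=2
i=3: min(r-i=1, Z[2]=2)=1; Z[3]=1
i=4: i≥r, start 0; Z[4]=0
i=5: i≥r, start 0; Z[5]=7 scan→box=[5,12)
i=6: min(r-i=6, Z[1]=3)=3; Z[6]=3
i=7: min(r-i=5, Z[2]=2)=2; Z[7]=2
i=8: min(r-i=4, Z[3]=1)=1; Z[8]=1
i=9: min(r-i=3, Z[4]=0)=0; Z[9]=0
i=10: min(r-i=2, Z[5]=7)=2; Z[10]=2
i=11: min(r-i=1, Z[6]=3)=1; Z[11]=1
i=12: i≥r, start 0; Z[12]=0
i=13: i≥r, start 0; Z[13]=0
i=14: i≥r, start 0; Z[14]=0

[15, 3, 2, 1, 0, 7, 3, 2, 1, 0, 2, 1, 0, 0, 0]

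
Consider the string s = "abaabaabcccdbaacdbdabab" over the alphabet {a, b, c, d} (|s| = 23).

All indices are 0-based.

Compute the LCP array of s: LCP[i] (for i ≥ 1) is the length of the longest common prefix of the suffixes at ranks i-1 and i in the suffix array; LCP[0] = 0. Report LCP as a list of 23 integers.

[0, 3, 2, 1, 2, 5, 3, 2, 1, 0, 1, 4, 3, 2, 1, 1, 0, 2, 1, 3, 0, 1, 2]

rank→(start, suffix):
  0 → (2, 'aabaabcccdbaacdbdabab')
  1 → (5, 'aabcccdbaacdbdabab')
  2 → (13, 'aacdbdabab')
  3 → (21, 'ab')
  4 → (0, 'abaabaabcccdbaacdbdabab')
  5 → (3, 'abaabcccdbaacdbdabab')
  6 → (19, 'abab')
  7 → (6, 'abcccdbaacdbdabab')
  8 → (14, 'acdbdabab')
  9 → (22, 'b')
  10 → (1, 'baabaabcccdbaacdbdabab')
  11 → (4, 'baabcccdbaacdbdabab')
  12 → (12, 'baacdbdabab')
  13 → (20, 'bab')
  14 → (7, 'bcccdbaacdbdabab')
  15 → (17, 'bdabab')
  16 → (8, 'cccdbaacdbdabab')
  17 → (9, 'ccdbaacdbdabab')
  18 → (10, 'cdbaacdbdabab')
  19 → (15, 'cdbdabab')
  20 → (18, 'dabab')
  21 → (11, 'dbaacdbdabab')
  22 → (16, 'dbdabab')

SA = [2, 5, 13, 21, 0, 3, 19, 6, 14, 22, 1, 4, 12, 20, 7, 17, 8, 9, 10, 15, 18, 11, 16]
rank  pair      lcp
   1  s[2:],s[5:]  3  'aab'
   2  s[5:],s[13:]  2  'aa'
   3  s[13:],s[21:]  1  'a'
   4  s[21:],s[0:]  2  'ab'
   5  s[0:],s[3:]  5  'abaab'
   6  s[3:],s[19:]  3  'aba'
   7  s[19:],s[6:]  2  'ab'
   8  s[6:],s[14:]  1  'a'
   9  s[14:],s[22:]  0  ''
  10  s[22:],s[1:]  1  'b'
  11  s[1:],s[4:]  4  'baab'
  12  s[4:],s[12:]  3  'baa'
  13  s[12:],s[20:]  2  'ba'
  14  s[20:],s[7:]  1  'b'
  15  s[7:],s[17:]  1  'b'
  16  s[17:],s[8:]  0  ''
  17  s[8:],s[9:]  2  'cc'
  18  s[9:],s[10:]  1  'c'
  19  s[10:],s[15:]  3  'cdb'
  20  s[15:],s[18:]  0  ''
  21  s[18:],s[11:]  1  'd'
  22  s[11:],s[16:]  2  'db'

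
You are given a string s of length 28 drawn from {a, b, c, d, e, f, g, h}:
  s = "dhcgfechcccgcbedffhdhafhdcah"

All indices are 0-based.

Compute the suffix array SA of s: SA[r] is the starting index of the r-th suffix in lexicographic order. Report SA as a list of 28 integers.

[21, 26, 13, 25, 12, 8, 9, 10, 2, 6, 24, 15, 19, 0, 5, 14, 4, 16, 22, 17, 11, 3, 27, 20, 7, 1, 23, 18]

sorted suffixes:
  #0 SA[0]=21  'afhdcah'
  #1 SA[1]=26  'ah'
  #2 SA[2]=13  'bedffhdhafhdcah'
  #3 SA[3]=25  'cah'
  #4 SA[4]=12  'cbedffhdhafhdcah'
  #5 SA[5]=8  'cccgcbedffhdhafhdcah'
  #6 SA[6]=9  'ccgcbedffhdhafhdcah'
  #7 SA[7]=10  'cgcbedffhdhafhdcah'
  #8 SA[8]=2  'cgfechcccgcbedffhdhafhdcah'
  #9 SA[9]=6  'chcccgcbedffhdhafhdcah'
  #10 SA[10]=24  'dcah'
  #11 SA[11]=15  'dffhdhafhdcah'
  #12 SA[12]=19  'dhafhdcah'
  #13 SA[13]=0  'dhcgfechcccgcbedffhdhafhdcah'
  #14 SA[14]=5  'echcccgcbedffhdhafhdcah'
  #15 SA[15]=14  'edffhdhafhdcah'
  #16 SA[16]=4  'fechcccgcbedffhdhafhdcah'
  #17 SA[17]=16  'ffhdhafhdcah'
  #18 SA[18]=22  'fhdcah'
  #19 SA[19]=17  'fhdhafhdcah'
  #20 SA[20]=11  'gcbedffhdhafhdcah'
  #21 SA[21]=3  'gfechcccgcbedffhdhafhdcah'
  #22 SA[22]=27  'h'
  #23 SA[23]=20  'hafhdcah'
  #24 SA[24]=7  'hcccgcbedffhdhafhdcah'
  #25 SA[25]=1  'hcgfechcccgcbedffhdhafhdcah'
  #26 SA[26]=23  'hdcah'
  #27 SA[27]=18  'hdhafhdcah'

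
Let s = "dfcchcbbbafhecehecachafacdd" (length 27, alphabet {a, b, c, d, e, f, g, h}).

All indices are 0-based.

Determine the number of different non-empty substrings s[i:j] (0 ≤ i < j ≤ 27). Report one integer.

rank→(start, suffix):
  0 → (23, 'acdd')
  1 → (18, 'achafacdd')
  2 → (21, 'afacdd')
  3 → (9, 'afhecehecachafacdd')
  4 → (8, 'bafhecehecachafacdd')
  5 → (7, 'bbafhecehecachafacdd')
  6 → (6, 'bbbafhecehecachafacdd')
  7 → (17, 'cachafacdd')
  8 → (5, 'cbbbafhecehecachafacdd')
  9 → (2, 'cchcbbbafhecehecachafacdd')
  10 → (24, 'cdd')
  11 → (13, 'cehecachafacdd')
  12 → (19, 'chafacdd')
  13 → (3, 'chcbbbafhecehecachafacdd')
  14 → (26, 'd')
  15 → (25, 'dd')
  16 → (0, 'dfcchcbbbafhecehecachafacdd')
  17 → (16, 'ecachafacdd')
  18 → (12, 'ecehecachafacdd')
  19 → (14, 'ehecachafacdd')
  20 → (22, 'facdd')
  21 → (1, 'fcchcbbbafhecehecachafacdd')
  22 → (10, 'fhecehecachafacdd')
  23 → (20, 'hafacdd')
  24 → (4, 'hcbbbafhecehecachafacdd')
  25 → (15, 'hecachafacdd')
  26 → (11, 'hecehecachafacdd')

SA = [23, 18, 21, 9, 8, 7, 6, 17, 5, 2, 24, 13, 19, 3, 26, 25, 0, 16, 12, 14, 22, 1, 10, 20, 4, 15, 11]
i: (SA[i-1],SA[i]) lcp shared
  1: (23,18) 2 'ac'
  2: (18,21) 1 'a'
  3: (21,9) 2 'af'
  4: (9,8) 0 ''
  5: (8,7) 1 'b'
  6: (7,6) 2 'bb'
  7: (6,17) 0 ''
  8: (17,5) 1 'c'
  9: (5,2) 1 'c'
  10: (2,24) 1 'c'
  11: (24,13) 1 'c'
  12: (13,19) 1 'c'
  13: (19,3) 2 'ch'
  14: (3,26) 0 ''
  15: (26,25) 1 'd'
  16: (25,0) 1 'd'
  17: (0,16) 0 ''
  18: (16,12) 2 'ec'
  19: (12,14) 1 'e'
  20: (14,22) 0 ''
  21: (22,1) 1 'f'
  22: (1,10) 1 'f'
  23: (10,20) 0 ''
  24: (20,4) 1 'h'
  25: (4,15) 1 'h'
  26: (15,11) 3 'hec'

n(n+1)/2 = 27·28/2 = 378
Σ LCP = 0 + 2 + 1 + 2 + 0 + 1 + 2 + 0 + 1 + 1 + 1 + 1 + 1 + 2 + 0 + 1 + 1 + 0 + 2 + 1 + 0 + 1 + 1 + 0 + 1 + 1 + 3 = 27
distinct = 378 − 27 = 351

351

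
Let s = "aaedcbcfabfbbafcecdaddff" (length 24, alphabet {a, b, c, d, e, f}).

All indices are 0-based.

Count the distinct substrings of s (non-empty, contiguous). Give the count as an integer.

282

sorted suffixes:
  #0 SA[0]=0  'aaedcbcfabfbbafcecdaddff'
  #1 SA[1]=8  'abfbbafcecdaddff'
  #2 SA[2]=19  'addff'
  #3 SA[3]=1  'aedcbcfabfbbafcecdaddff'
  #4 SA[4]=13  'afcecdaddff'
  #5 SA[5]=12  'bafcecdaddff'
  #6 SA[6]=11  'bbafcecdaddff'
  #7 SA[7]=5  'bcfabfbbafcecdaddff'
  #8 SA[8]=9  'bfbbafcecdaddff'
  #9 SA[9]=4  'cbcfabfbbafcecdaddff'
  #10 SA[10]=17  'cdaddff'
  #11 SA[11]=15  'cecdaddff'
  #12 SA[12]=6  'cfabfbbafcecdaddff'
  #13 SA[13]=18  'daddff'
  #14 SA[14]=3  'dcbcfabfbbafcecdaddff'
  #15 SA[15]=20  'ddff'
  #16 SA[16]=21  'dff'
  #17 SA[17]=16  'ecdaddff'
  #18 SA[18]=2  'edcbcfabfbbafcecdaddff'
  #19 SA[19]=23  'f'
  #20 SA[20]=7  'fabfbbafcecdaddff'
  #21 SA[21]=10  'fbbafcecdaddff'
  #22 SA[22]=14  'fcecdaddff'
  #23 SA[23]=22  'ff'

SA = [0, 8, 19, 1, 13, 12, 11, 5, 9, 4, 17, 15, 6, 18, 3, 20, 21, 16, 2, 23, 7, 10, 14, 22]
rank  pair      lcp
   1  s[0:],s[8:]  1  'a'
   2  s[8:],s[19:]  1  'a'
   3  s[19:],s[1:]  1  'a'
   4  s[1:],s[13:]  1  'a'
   5  s[13:],s[12:]  0  ''
   6  s[12:],s[11:]  1  'b'
   7  s[11:],s[5:]  1  'b'
   8  s[5:],s[9:]  1  'b'
   9  s[9:],s[4:]  0  ''
  10  s[4:],s[17:]  1  'c'
  11  s[17:],s[15:]  1  'c'
  12  s[15:],s[6:]  1  'c'
  13  s[6:],s[18:]  0  ''
  14  s[18:],s[3:]  1  'd'
  15  s[3:],s[20:]  1  'd'
  16  s[20:],s[21:]  1  'd'
  17  s[21:],s[16:]  0  ''
  18  s[16:],s[2:]  1  'e'
  19  s[2:],s[23:]  0  ''
  20  s[23:],s[7:]  1  'f'
  21  s[7:],s[10:]  1  'f'
  22  s[10:],s[14:]  1  'f'
  23  s[14:],s[22:]  1  'f'

n(n+1)/2 = 24·25/2 = 300
Σ LCP = 0 + 1 + 1 + 1 + 1 + 0 + 1 + 1 + 1 + 0 + 1 + 1 + 1 + 0 + 1 + 1 + 1 + 0 + 1 + 0 + 1 + 1 + 1 + 1 = 18
distinct = 300 − 18 = 282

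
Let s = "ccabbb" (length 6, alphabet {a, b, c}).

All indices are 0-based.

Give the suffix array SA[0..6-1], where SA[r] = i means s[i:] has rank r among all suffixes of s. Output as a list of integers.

rank | idx | suffix
   0 |   2 | abbb
   1 |   5 | b
   2 |   4 | bb
   3 |   3 | bbb
   4 |   1 | cabbb
   5 |   0 | ccabbb

[2, 5, 4, 3, 1, 0]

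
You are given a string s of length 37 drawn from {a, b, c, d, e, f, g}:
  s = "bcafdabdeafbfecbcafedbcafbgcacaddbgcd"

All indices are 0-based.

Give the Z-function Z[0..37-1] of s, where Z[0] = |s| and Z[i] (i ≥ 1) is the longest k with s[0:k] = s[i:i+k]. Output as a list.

Z[0]=37
i=1: i≥r, start 0; Z[1]=0
i=2: i≥r, start 0; Z[2]=0
i=3: i≥r, start 0; Z[3]=0
i=4: i≥r, start 0; Z[4]=0
i=5: i≥r, start 0; Z[5]=0
i=6: i≥r, start 0; Z[6]=1 extend→box=[6,7)
i=7: i≥r, start 0; Z[7]=0
i=8: i≥r, start 0; Z[8]=0
i=9: i≥r, start 0; Z[9]=0
i=10: i≥r, start 0; Z[10]=0
i=11: i≥r, start 0; Z[11]=1 extend→box=[11,12)
i=12: i≥r, start 0; Z[12]=0
i=13: i≥r, start 0; Z[13]=0
i=14: i≥r, start 0; Z[14]=0
i=15: i≥r, start 0; Z[15]=4 extend→box=[15,19)
i=16: min(r-i=3, Z[1]=0)=0; Z[16]=0
i=17: min(r-i=2, Z[2]=0)=0; Z[17]=0
i=18: min(r-i=1, Z[3]=0)=0; Z[18]=0
i=19: i≥r, start 0; Z[19]=0
i=20: i≥r, start 0; Z[20]=0
i=21: i≥r, start 0; Z[21]=4 extend→box=[21,25)
i=22: min(r-i=3, Z[1]=0)=0; Z[22]=0
i=23: min(r-i=2, Z[2]=0)=0; Z[23]=0
i=24: min(r-i=1, Z[3]=0)=0; Z[24]=0
i=25: i≥r, start 0; Z[25]=1 extend→box=[25,26)
i=26: i≥r, start 0; Z[26]=0
i=27: i≥r, start 0; Z[27]=0
i=28: i≥r, start 0; Z[28]=0
i=29: i≥r, start 0; Z[29]=0
i=30: i≥r, start 0; Z[30]=0
i=31: i≥r, start 0; Z[31]=0
i=32: i≥r, start 0; Z[32]=0
i=33: i≥r, start 0; Z[33]=1 extend→box=[33,34)
i=34: i≥r, start 0; Z[34]=0
i=35: i≥r, start 0; Z[35]=0
i=36: i≥r, start 0; Z[36]=0

[37, 0, 0, 0, 0, 0, 1, 0, 0, 0, 0, 1, 0, 0, 0, 4, 0, 0, 0, 0, 0, 4, 0, 0, 0, 1, 0, 0, 0, 0, 0, 0, 0, 1, 0, 0, 0]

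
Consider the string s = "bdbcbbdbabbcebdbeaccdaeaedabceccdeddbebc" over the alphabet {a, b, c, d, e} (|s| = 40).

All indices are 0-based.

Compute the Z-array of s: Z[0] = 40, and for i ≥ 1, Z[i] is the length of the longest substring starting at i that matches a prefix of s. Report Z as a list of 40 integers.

Z[0]=40
i=1: outside box; Z[1]=0
i=2: outside box; Z[2]=1 extend→box=[2,3)
i=3: outside box; Z[3]=0
i=4: outside box; Z[4]=1 extend→box=[4,5)
i=5: outside box; Z[5]=3 extend→box=[5,8)
i=6: min(r-i=2, Z[1]=0)=0; Z[6]=0
i=7: min(r-i=1, Z[2]=1)=1; Z[7]=1
i=8: outside box; Z[8]=0
i=9: outside box; Z[9]=1 extend→box=[9,10)
i=10: outside box; Z[10]=1 extend→box=[10,11)
i=11: outside box; Z[11]=0
i=12: outside box; Z[12]=0
i=13: outside box; Z[13]=3 extend→box=[13,16)
i=14: min(r-i=2, Z[1]=0)=0; Z[14]=0
i=15: min(r-i=1, Z[2]=1)=1; Z[15]=1
i=16: outside box; Z[16]=0
i=17: outside box; Z[17]=0
i=18: outside box; Z[18]=0
i=19: outside box; Z[19]=0
i=20: outside box; Z[20]=0
i=21: outside box; Z[21]=0
i=22: outside box; Z[22]=0
i=23: outside box; Z[23]=0
i=24: outside box; Z[24]=0
i=25: outside box; Z[25]=0
i=26: outside box; Z[26]=0
i=27: outside box; Z[27]=1 extend→box=[27,28)
i=28: outside box; Z[28]=0
i=29: outside box; Z[29]=0
i=30: outside box; Z[30]=0
i=31: outside box; Z[31]=0
i=32: outside box; Z[32]=0
i=33: outside box; Z[33]=0
i=34: outside box; Z[34]=0
i=35: outside box; Z[35]=0
i=36: outside box; Z[36]=1 extend→box=[36,37)
i=37: outside box; Z[37]=0
i=38: outside box; Z[38]=1 extend→box=[38,39)
i=39: outside box; Z[39]=0

[40, 0, 1, 0, 1, 3, 0, 1, 0, 1, 1, 0, 0, 3, 0, 1, 0, 0, 0, 0, 0, 0, 0, 0, 0, 0, 0, 1, 0, 0, 0, 0, 0, 0, 0, 0, 1, 0, 1, 0]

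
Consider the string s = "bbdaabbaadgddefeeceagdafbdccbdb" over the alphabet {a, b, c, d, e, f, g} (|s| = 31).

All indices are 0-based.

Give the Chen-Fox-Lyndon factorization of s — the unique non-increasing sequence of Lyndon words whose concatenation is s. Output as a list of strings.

emit factor 1: 'bbd' (i=0, period=3)
emit factor 2: 'aabbaadgddefeeceagdafbdccbdb' (i=3, period=28)

["bbd", "aabbaadgddefeeceagdafbdccbdb"]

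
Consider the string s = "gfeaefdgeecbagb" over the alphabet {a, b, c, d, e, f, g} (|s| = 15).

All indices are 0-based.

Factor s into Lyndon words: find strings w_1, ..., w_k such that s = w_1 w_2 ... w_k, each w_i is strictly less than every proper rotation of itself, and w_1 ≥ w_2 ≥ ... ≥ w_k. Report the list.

emit factor 1: 'g' (i=0, period=1)
emit factor 2: 'f' (i=1, period=1)
emit factor 3: 'e' (i=2, period=1)
emit factor 4: 'aefdgeecbagb' (i=3, period=12)

["g", "f", "e", "aefdgeecbagb"]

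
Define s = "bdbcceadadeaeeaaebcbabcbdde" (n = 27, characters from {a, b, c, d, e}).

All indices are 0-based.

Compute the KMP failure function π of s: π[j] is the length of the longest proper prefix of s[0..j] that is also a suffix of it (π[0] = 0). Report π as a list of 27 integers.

π[0] = 0
j=1 s[j]='d': π[1]=0 (border '')
j=2 s[j]='b': π[2]=1 (border 'b')
j=3 s[j]='c': k: 1→0; π[3]=0 (border '')
j=4 s[j]='c': π[4]=0 (border '')
j=5 s[j]='e': π[5]=0 (border '')
j=6 s[j]='a': π[6]=0 (border '')
j=7 s[j]='d': π[7]=0 (border '')
j=8 s[j]='a': π[8]=0 (border '')
j=9 s[j]='d': π[9]=0 (border '')
j=10 s[j]='e': π[10]=0 (border '')
j=11 s[j]='a': π[11]=0 (border '')
j=12 s[j]='e': π[12]=0 (border '')
j=13 s[j]='e': π[13]=0 (border '')
j=14 s[j]='a': π[14]=0 (border '')
j=15 s[j]='a': π[15]=0 (border '')
j=16 s[j]='e': π[16]=0 (border '')
j=17 s[j]='b': π[17]=1 (border 'b')
j=18 s[j]='c': k: 1→0; π[18]=0 (border '')
j=19 s[j]='b': π[19]=1 (border 'b')
j=20 s[j]='a': k: 1→0; π[20]=0 (border '')
j=21 s[j]='b': π[21]=1 (border 'b')
j=22 s[j]='c': k: 1→0; π[22]=0 (border '')
j=23 s[j]='b': π[23]=1 (border 'b')
j=24 s[j]='d': π[24]=2 (border 'bd')
j=25 s[j]='d': k: 2→0; π[25]=0 (border '')
j=26 s[j]='e': π[26]=0 (border '')

[0, 0, 1, 0, 0, 0, 0, 0, 0, 0, 0, 0, 0, 0, 0, 0, 0, 1, 0, 1, 0, 1, 0, 1, 2, 0, 0]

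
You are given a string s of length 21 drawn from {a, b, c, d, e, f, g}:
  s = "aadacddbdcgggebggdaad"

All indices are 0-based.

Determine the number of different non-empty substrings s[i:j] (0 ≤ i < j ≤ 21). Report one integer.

sorted suffixes:
  #0 SA[0]=18  'aad'
  #1 SA[1]=0  'aadacddbdcgggebggdaad'
  #2 SA[2]=3  'acddbdcgggebggdaad'
  #3 SA[3]=19  'ad'
  #4 SA[4]=1  'adacddbdcgggebggdaad'
  #5 SA[5]=7  'bdcgggebggdaad'
  #6 SA[6]=14  'bggdaad'
  #7 SA[7]=4  'cddbdcgggebggdaad'
  #8 SA[8]=9  'cgggebggdaad'
  #9 SA[9]=20  'd'
  #10 SA[10]=17  'daad'
  #11 SA[11]=2  'dacddbdcgggebggdaad'
  #12 SA[12]=6  'dbdcgggebggdaad'
  #13 SA[13]=8  'dcgggebggdaad'
  #14 SA[14]=5  'ddbdcgggebggdaad'
  #15 SA[15]=13  'ebggdaad'
  #16 SA[16]=16  'gdaad'
  #17 SA[17]=12  'gebggdaad'
  #18 SA[18]=15  'ggdaad'
  #19 SA[19]=11  'ggebggdaad'
  #20 SA[20]=10  'gggebggdaad'

SA = [18, 0, 3, 19, 1, 7, 14, 4, 9, 20, 17, 2, 6, 8, 5, 13, 16, 12, 15, 11, 10]
rank  pair      lcp
   1  s[18:],s[0:]  3  'aad'
   2  s[0:],s[3:]  1  'a'
   3  s[3:],s[19:]  1  'a'
   4  s[19:],s[1:]  2  'ad'
   5  s[1:],s[7:]  0  ''
   6  s[7:],s[14:]  1  'b'
   7  s[14:],s[4:]  0  ''
   8  s[4:],s[9:]  1  'c'
   9  s[9:],s[20:]  0  ''
  10  s[20:],s[17:]  1  'd'
  11  s[17:],s[2:]  2  'da'
  12  s[2:],s[6:]  1  'd'
  13  s[6:],s[8:]  1  'd'
  14  s[8:],s[5:]  1  'd'
  15  s[5:],s[13:]  0  ''
  16  s[13:],s[16:]  0  ''
  17  s[16:],s[12:]  1  'g'
  18  s[12:],s[15:]  1  'g'
  19  s[15:],s[11:]  2  'gg'
  20  s[11:],s[10:]  2  'gg'

n(n+1)/2 = 21·22/2 = 231
Σ LCP = 0 + 3 + 1 + 1 + 2 + 0 + 1 + 0 + 1 + 0 + 1 + 2 + 1 + 1 + 1 + 0 + 0 + 1 + 1 + 2 + 2 = 21
distinct = 231 − 21 = 210

210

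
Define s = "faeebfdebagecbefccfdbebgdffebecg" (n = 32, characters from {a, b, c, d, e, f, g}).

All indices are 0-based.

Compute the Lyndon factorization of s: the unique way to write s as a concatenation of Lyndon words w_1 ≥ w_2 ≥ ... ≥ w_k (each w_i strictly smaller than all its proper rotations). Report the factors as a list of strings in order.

emit factor 1: 'f' (i=0, period=1)
emit factor 2: 'aeebfdebagecbefccfdbebgdffebecg' (i=1, period=31)

["f", "aeebfdebagecbefccfdbebgdffebecg"]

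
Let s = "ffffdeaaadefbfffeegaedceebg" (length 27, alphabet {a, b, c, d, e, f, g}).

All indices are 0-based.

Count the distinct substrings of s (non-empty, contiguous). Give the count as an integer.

349

sorted suffixes:
  #0 SA[0]=6  'aaadefbfffeegaedceebg'
  #1 SA[1]=7  'aadefbfffeegaedceebg'
  #2 SA[2]=8  'adefbfffeegaedceebg'
  #3 SA[3]=19  'aedceebg'
  #4 SA[4]=12  'bfffeegaedceebg'
  #5 SA[5]=25  'bg'
  #6 SA[6]=22  'ceebg'
  #7 SA[7]=21  'dceebg'
  #8 SA[8]=4  'deaaadefbfffeegaedceebg'
  #9 SA[9]=9  'defbfffeegaedceebg'
  #10 SA[10]=5  'eaaadefbfffeegaedceebg'
  #11 SA[11]=24  'ebg'
  #12 SA[12]=20  'edceebg'
  #13 SA[13]=23  'eebg'
  #14 SA[14]=16  'eegaedceebg'
  #15 SA[15]=10  'efbfffeegaedceebg'
  #16 SA[16]=17  'egaedceebg'
  #17 SA[17]=11  'fbfffeegaedceebg'
  #18 SA[18]=3  'fdeaaadefbfffeegaedceebg'
  #19 SA[19]=15  'feegaedceebg'
  #20 SA[20]=2  'ffdeaaadefbfffeegaedceebg'
  #21 SA[21]=14  'ffeegaedceebg'
  #22 SA[22]=1  'fffdeaaadefbfffeegaedceebg'
  #23 SA[23]=13  'fffeegaedceebg'
  #24 SA[24]=0  'ffffdeaaadefbfffeegaedceebg'
  #25 SA[25]=26  'g'
  #26 SA[26]=18  'gaedceebg'

SA = [6, 7, 8, 19, 12, 25, 22, 21, 4, 9, 5, 24, 20, 23, 16, 10, 17, 11, 3, 15, 2, 14, 1, 13, 0, 26, 18]
rank  pair      lcp
   1  s[6:],s[7:]  2  'aa'
   2  s[7:],s[8:]  1  'a'
   3  s[8:],s[19:]  1  'a'
   4  s[19:],s[12:]  0  ''
   5  s[12:],s[25:]  1  'b'
   6  s[25:],s[22:]  0  ''
   7  s[22:],s[21:]  0  ''
   8  s[21:],s[4:]  1  'd'
   9  s[4:],s[9:]  2  'de'
  10  s[9:],s[5:]  0  ''
  11  s[5:],s[24:]  1  'e'
  12  s[24:],s[20:]  1  'e'
  13  s[20:],s[23:]  1  'e'
  14  s[23:],s[16:]  2  'ee'
  15  s[16:],s[10:]  1  'e'
  16  s[10:],s[17:]  1  'e'
  17  s[17:],s[11:]  0  ''
  18  s[11:],s[3:]  1  'f'
  19  s[3:],s[15:]  1  'f'
  20  s[15:],s[2:]  1  'f'
  21  s[2:],s[14:]  2  'ff'
  22  s[14:],s[1:]  2  'ff'
  23  s[1:],s[13:]  3  'fff'
  24  s[13:],s[0:]  3  'fff'
  25  s[0:],s[26:]  0  ''
  26  s[26:],s[18:]  1  'g'

n(n+1)/2 = 27·28/2 = 378
Σ LCP = 0 + 2 + 1 + 1 + 0 + 1 + 0 + 0 + 1 + 2 + 0 + 1 + 1 + 1 + 2 + 1 + 1 + 0 + 1 + 1 + 1 + 2 + 2 + 3 + 3 + 0 + 1 = 29
distinct = 378 − 29 = 349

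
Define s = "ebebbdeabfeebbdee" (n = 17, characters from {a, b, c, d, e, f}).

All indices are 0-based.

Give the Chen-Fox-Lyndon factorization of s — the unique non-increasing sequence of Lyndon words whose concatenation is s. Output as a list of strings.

["e", "be", "bbde", "abfeebbdee"]

emit factor 1: 'e' (i=0, period=1)
emit factor 2: 'be' (i=1, period=2)
emit factor 3: 'bbde' (i=3, period=4)
emit factor 4: 'abfeebbdee' (i=7, period=10)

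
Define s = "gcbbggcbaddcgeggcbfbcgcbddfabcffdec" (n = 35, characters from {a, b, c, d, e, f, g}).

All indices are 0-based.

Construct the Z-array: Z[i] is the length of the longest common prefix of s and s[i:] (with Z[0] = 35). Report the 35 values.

[35, 0, 0, 0, 1, 3, 0, 0, 0, 0, 0, 0, 1, 0, 1, 3, 0, 0, 0, 0, 0, 3, 0, 0, 0, 0, 0, 0, 0, 0, 0, 0, 0, 0, 0]

Z[0]=35
i=1: i≥r, start 0; Z[1]=0
i=2: i≥r, start 0; Z[2]=0
i=3: i≥r, start 0; Z[3]=0
i=4: i≥r, start 0; Z[4]=1 scan→box=[4,5)
i=5: i≥r, start 0; Z[5]=3 scan→box=[5,8)
i=6: min(r-i=2, Z[1]=0)=0; Z[6]=0
i=7: min(r-i=1, Z[2]=0)=0; Z[7]=0
i=8: i≥r, start 0; Z[8]=0
i=9: i≥r, start 0; Z[9]=0
i=10: i≥r, start 0; Z[10]=0
i=11: i≥r, start 0; Z[11]=0
i=12: i≥r, start 0; Z[12]=1 scan→box=[12,13)
i=13: i≥r, start 0; Z[13]=0
i=14: i≥r, start 0; Z[14]=1 scan→box=[14,15)
i=15: i≥r, start 0; Z[15]=3 scan→box=[15,18)
i=16: min(r-i=2, Z[1]=0)=0; Z[16]=0
i=17: min(r-i=1, Z[2]=0)=0; Z[17]=0
i=18: i≥r, start 0; Z[18]=0
i=19: i≥r, start 0; Z[19]=0
i=20: i≥r, start 0; Z[20]=0
i=21: i≥r, start 0; Z[21]=3 scan→box=[21,24)
i=22: min(r-i=2, Z[1]=0)=0; Z[22]=0
i=23: min(r-i=1, Z[2]=0)=0; Z[23]=0
i=24: i≥r, start 0; Z[24]=0
i=25: i≥r, start 0; Z[25]=0
i=26: i≥r, start 0; Z[26]=0
i=27: i≥r, start 0; Z[27]=0
i=28: i≥r, start 0; Z[28]=0
i=29: i≥r, start 0; Z[29]=0
i=30: i≥r, start 0; Z[30]=0
i=31: i≥r, start 0; Z[31]=0
i=32: i≥r, start 0; Z[32]=0
i=33: i≥r, start 0; Z[33]=0
i=34: i≥r, start 0; Z[34]=0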